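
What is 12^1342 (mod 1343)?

168

12^1 ≡ 12 (mod 1343)
12^2 ≡ 12^2 = 144 ≡ 144 (mod 1343)
12^4 ≡ 144^2 = 20736 ≡ 591 (mod 1343)
12^8 ≡ 591^2 = 349281 ≡ 101 (mod 1343)
12^16 ≡ 101^2 = 10201 ≡ 800 (mod 1343)
12^32 ≡ 800^2 = 640000 ≡ 732 (mod 1343)
12^64 ≡ 732^2 = 535824 ≡ 1310 (mod 1343)
12^128 ≡ 1310^2 = 1716100 ≡ 1089 (mod 1343)
12^256 ≡ 1089^2 = 1185921 ≡ 52 (mod 1343)
12^512 ≡ 52^2 = 2704 ≡ 18 (mod 1343)
12^1024 ≡ 18^2 = 324 ≡ 324 (mod 1343)
1342 = 1024 + 256 + 32 + 16 + 8 + 4 + 2 in binary powers of 2.
So 12^1342 ≡ 324 · 52 · 732 · 800 · 101 · 591 · 144 ≡ 168 (mod 1343).
Since 168 ≠ 1, base 12 is a Fermat witness: 1343 is composite.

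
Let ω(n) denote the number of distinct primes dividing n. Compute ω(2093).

2093 = 7 · 299
299 = 13 · 23
2093 = 7 · 13 · 23, which has 3 distinct prime factors.

3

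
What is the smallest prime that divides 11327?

47

11327 is odd.
Digit sum 14, not divisible by 3.
Ends in 7: not divisible by 5.
7: 11327 = 7·1618 + 1
11: 11327 = 11·1029 + 8
13: 11327 = 13·871 + 4
17: 11327 = 17·666 + 5
19: 11327 = 19·596 + 3
23: 11327 = 23·492 + 11
29: 11327 = 29·390 + 17
31: 11327 = 31·365 + 12
37: 11327 = 37·306 + 5
41: 11327 = 41·276 + 11
43: 11327 = 43·263 + 18
47: 11327 = 47·241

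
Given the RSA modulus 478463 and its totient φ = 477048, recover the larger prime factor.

φ(n) = (p−1)(q−1) = n − (p+q) + 1, so p + q = 478463 − 477048 + 1 = 1416.
p and q are the roots of t² − 1416t + 478463 = 0.
Discriminant: 1416² − 4·478463 = 2005056 − 1913852 = 91204; √91204 = 302.
q = (1416 − 302)/2 = 557, p = (1416 + 302)/2 = 859.
Check: 557 · 859 = 478463.

859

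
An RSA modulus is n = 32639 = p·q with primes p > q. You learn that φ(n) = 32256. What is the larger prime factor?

φ(n) = (p−1)(q−1) = n − (p+q) + 1, so p + q = 32639 − 32256 + 1 = 384.
p and q are the roots of t² − 384t + 32639 = 0.
Discriminant: 384² − 4·32639 = 147456 − 130556 = 16900; √16900 = 130.
q = (384 − 130)/2 = 127, p = (384 + 130)/2 = 257.
Check: 127 · 257 = 32639.

257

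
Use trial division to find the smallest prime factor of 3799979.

79

3799979 is odd.
Digit sum 53, not divisible by 3.
Ends in 9: not divisible by 5.
7: 3799979 = 7·542854 + 1
11: 3799979 = 11·345452 + 7
13: 3799979 = 13·292306 + 1
17: 3799979 = 17·223528 + 3
19: 3799979 = 19·199998 + 17
23: 3799979 = 23·165216 + 11
29: 3799979 = 29·131033 + 22
31: 3799979 = 31·122579 + 30
37: 3799979 = 37·102702 + 5
41: 3799979 = 41·92682 + 17
43: 3799979 = 43·88371 + 26
47: 3799979 = 47·80850 + 29
53: 3799979 = 53·71697 + 38
59: 3799979 = 59·64406 + 25
61: 3799979 = 61·62294 + 45
67: 3799979 = 67·56716 + 7
71: 3799979 = 71·53520 + 59
73: 3799979 = 73·52054 + 37
79: 3799979 = 79·48101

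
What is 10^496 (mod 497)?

10^1 ≡ 10 (mod 497)
10^2 ≡ 10^2 = 100 ≡ 100 (mod 497)
10^4 ≡ 100^2 = 10000 ≡ 60 (mod 497)
10^8 ≡ 60^2 = 3600 ≡ 121 (mod 497)
10^16 ≡ 121^2 = 14641 ≡ 228 (mod 497)
10^32 ≡ 228^2 = 51984 ≡ 296 (mod 497)
10^64 ≡ 296^2 = 87616 ≡ 144 (mod 497)
10^128 ≡ 144^2 = 20736 ≡ 359 (mod 497)
10^256 ≡ 359^2 = 128881 ≡ 158 (mod 497)
496 = 256 + 128 + 64 + 32 + 16 in binary powers of 2.
So 10^496 ≡ 158 · 359 · 144 · 296 · 228 ≡ 249 (mod 497).
Since 249 ≠ 1, base 10 is a Fermat witness: 497 is composite.

249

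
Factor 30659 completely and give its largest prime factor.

43

30659 = 23 · 1333
1333 = 31 · 43
43 is prime.
So 30659 = 23 · 31 · 43; the largest prime factor is 43.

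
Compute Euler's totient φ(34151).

Factor: 34151 = 13 · 37 · 71.
φ(34151) = (13−1) · (37−1) · (71−1) = 12 · 36 · 70 = 30240.

30240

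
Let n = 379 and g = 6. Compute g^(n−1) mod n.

6^1 ≡ 6 (mod 379)
6^2 ≡ 6^2 = 36 ≡ 36 (mod 379)
6^4 ≡ 36^2 = 1296 ≡ 159 (mod 379)
6^8 ≡ 159^2 = 25281 ≡ 267 (mod 379)
6^16 ≡ 267^2 = 71289 ≡ 37 (mod 379)
6^32 ≡ 37^2 = 1369 ≡ 232 (mod 379)
6^64 ≡ 232^2 = 53824 ≡ 6 (mod 379)
6^128 ≡ 6^2 = 36 ≡ 36 (mod 379)
6^256 ≡ 36^2 = 1296 ≡ 159 (mod 379)
378 = 256 + 64 + 32 + 16 + 8 + 2 in binary powers of 2.
So 6^378 ≡ 159 · 6 · 232 · 37 · 267 · 36 ≡ 1 (mod 379).
Since the result is 1, base 6 gives no evidence that 379 is composite.

1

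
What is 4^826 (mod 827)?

4^1 ≡ 4 (mod 827)
4^2 ≡ 4^2 = 16 ≡ 16 (mod 827)
4^4 ≡ 16^2 = 256 ≡ 256 (mod 827)
4^8 ≡ 256^2 = 65536 ≡ 203 (mod 827)
4^16 ≡ 203^2 = 41209 ≡ 686 (mod 827)
4^32 ≡ 686^2 = 470596 ≡ 33 (mod 827)
4^64 ≡ 33^2 = 1089 ≡ 262 (mod 827)
4^128 ≡ 262^2 = 68644 ≡ 3 (mod 827)
4^256 ≡ 3^2 = 9 ≡ 9 (mod 827)
4^512 ≡ 9^2 = 81 ≡ 81 (mod 827)
826 = 512 + 256 + 32 + 16 + 8 + 2 in binary powers of 2.
So 4^826 ≡ 81 · 9 · 33 · 686 · 203 · 16 ≡ 1 (mod 827).
Since the result is 1, base 4 gives no evidence that 827 is composite.

1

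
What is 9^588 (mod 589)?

9^1 ≡ 9 (mod 589)
9^2 ≡ 9^2 = 81 ≡ 81 (mod 589)
9^4 ≡ 81^2 = 6561 ≡ 82 (mod 589)
9^8 ≡ 82^2 = 6724 ≡ 245 (mod 589)
9^16 ≡ 245^2 = 60025 ≡ 536 (mod 589)
9^32 ≡ 536^2 = 287296 ≡ 453 (mod 589)
9^64 ≡ 453^2 = 205209 ≡ 237 (mod 589)
9^128 ≡ 237^2 = 56169 ≡ 214 (mod 589)
9^256 ≡ 214^2 = 45796 ≡ 443 (mod 589)
9^512 ≡ 443^2 = 196249 ≡ 112 (mod 589)
588 = 512 + 64 + 8 + 4 in binary powers of 2.
So 9^588 ≡ 112 · 237 · 245 · 82 ≡ 140 (mod 589).
Since 140 ≠ 1, base 9 is a Fermat witness: 589 is composite.

140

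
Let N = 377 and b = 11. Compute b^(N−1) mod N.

81

11^1 ≡ 11 (mod 377)
11^2 ≡ 11^2 = 121 ≡ 121 (mod 377)
11^4 ≡ 121^2 = 14641 ≡ 315 (mod 377)
11^8 ≡ 315^2 = 99225 ≡ 74 (mod 377)
11^16 ≡ 74^2 = 5476 ≡ 198 (mod 377)
11^32 ≡ 198^2 = 39204 ≡ 373 (mod 377)
11^64 ≡ 373^2 = 139129 ≡ 16 (mod 377)
11^128 ≡ 16^2 = 256 ≡ 256 (mod 377)
11^256 ≡ 256^2 = 65536 ≡ 315 (mod 377)
376 = 256 + 64 + 32 + 16 + 8 in binary powers of 2.
So 11^376 ≡ 315 · 16 · 373 · 198 · 74 ≡ 81 (mod 377).
Since 81 ≠ 1, base 11 is a Fermat witness: 377 is composite.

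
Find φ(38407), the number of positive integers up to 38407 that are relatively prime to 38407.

38016

Factor: 38407 = 193 · 199.
φ(38407) = (193−1) · (199−1) = 192 · 198 = 38016.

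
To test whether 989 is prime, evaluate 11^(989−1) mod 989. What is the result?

11^1 ≡ 11 (mod 989)
11^2 ≡ 11^2 = 121 ≡ 121 (mod 989)
11^4 ≡ 121^2 = 14641 ≡ 795 (mod 989)
11^8 ≡ 795^2 = 632025 ≡ 54 (mod 989)
11^16 ≡ 54^2 = 2916 ≡ 938 (mod 989)
11^32 ≡ 938^2 = 879844 ≡ 623 (mod 989)
11^64 ≡ 623^2 = 388129 ≡ 441 (mod 989)
11^128 ≡ 441^2 = 194481 ≡ 637 (mod 989)
11^256 ≡ 637^2 = 405769 ≡ 279 (mod 989)
11^512 ≡ 279^2 = 77841 ≡ 699 (mod 989)
988 = 512 + 256 + 128 + 64 + 16 + 8 + 4 in binary powers of 2.
So 11^988 ≡ 699 · 279 · 637 · 441 · 938 · 54 · 795 ≡ 441 (mod 989).
Since 441 ≠ 1, base 11 is a Fermat witness: 989 is composite.

441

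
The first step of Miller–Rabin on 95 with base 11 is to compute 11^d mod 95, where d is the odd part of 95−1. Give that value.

95 − 1 = 94 = 2^1 · 47, so d = 47.
11^1 ≡ 11 (mod 95)
11^2 ≡ 11^2 = 121 ≡ 26 (mod 95)
11^4 ≡ 26^2 = 676 ≡ 11 (mod 95)
11^8 ≡ 11^2 = 121 ≡ 26 (mod 95)
11^16 ≡ 26^2 = 676 ≡ 11 (mod 95)
11^32 ≡ 11^2 = 121 ≡ 26 (mod 95)
47 = 32 + 8 + 4 + 2 + 1 in binary powers of 2.
So 11^47 ≡ 26 · 26 · 11 · 26 · 11 ≡ 26 (mod 95).
Squaring chain: 26; never reaches −1, so base 11 is a Miller–Rabin witness that 95 is composite.

26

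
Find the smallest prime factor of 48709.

67

48709 is odd.
Digit sum 28, not divisible by 3.
Ends in 9: not divisible by 5.
7: 48709 = 7·6958 + 3
11: 48709 = 11·4428 + 1
13: 48709 = 13·3746 + 11
17: 48709 = 17·2865 + 4
19: 48709 = 19·2563 + 12
23: 48709 = 23·2117 + 18
29: 48709 = 29·1679 + 18
31: 48709 = 31·1571 + 8
37: 48709 = 37·1316 + 17
41: 48709 = 41·1188 + 1
43: 48709 = 43·1132 + 33
47: 48709 = 47·1036 + 17
53: 48709 = 53·919 + 2
59: 48709 = 59·825 + 34
61: 48709 = 61·798 + 31
67: 48709 = 67·727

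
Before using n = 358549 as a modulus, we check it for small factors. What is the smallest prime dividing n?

19

358549 is odd.
Digit sum 34, not divisible by 3.
Ends in 9: not divisible by 5.
7: 358549 = 7·51221 + 2
11: 358549 = 11·32595 + 4
13: 358549 = 13·27580 + 9
17: 358549 = 17·21091 + 2
19: 358549 = 19·18871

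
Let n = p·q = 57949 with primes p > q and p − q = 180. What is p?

Since p = q + 180, we have 57949 = q(q + 180), so q² + 180q − 57949 = 0.
Discriminant: 180² + 4·57949 = 32400 + 231796 = 264196; √264196 = 514.
q = (−180 + 514)/2 = 167, and p = q + 180 = 347.
Check: 167 · 347 = 57949.

347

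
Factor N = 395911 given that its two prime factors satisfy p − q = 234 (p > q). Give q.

Since p = q + 234, we have 395911 = q(q + 234), so q² + 234q − 395911 = 0.
Discriminant: 234² + 4·395911 = 54756 + 1583644 = 1638400; √1638400 = 1280.
q = (−234 + 1280)/2 = 523, and p = q + 234 = 757.
Check: 523 · 757 = 395911.

523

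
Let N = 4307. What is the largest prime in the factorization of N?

73

4307 = 59 · 73
73 is prime.
So 4307 = 59 · 73; the largest prime factor is 73.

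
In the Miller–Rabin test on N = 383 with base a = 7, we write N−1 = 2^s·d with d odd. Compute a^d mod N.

383 − 1 = 382 = 2^1 · 191, so d = 191.
7^1 ≡ 7 (mod 383)
7^2 ≡ 7^2 = 49 ≡ 49 (mod 383)
7^4 ≡ 49^2 = 2401 ≡ 103 (mod 383)
7^8 ≡ 103^2 = 10609 ≡ 268 (mod 383)
7^16 ≡ 268^2 = 71824 ≡ 203 (mod 383)
7^32 ≡ 203^2 = 41209 ≡ 228 (mod 383)
7^64 ≡ 228^2 = 51984 ≡ 279 (mod 383)
7^128 ≡ 279^2 = 77841 ≡ 92 (mod 383)
191 = 128 + 32 + 16 + 8 + 4 + 2 + 1 in binary powers of 2.
So 7^191 ≡ 92 · 228 · 203 · 268 · 103 · 49 · 7 ≡ 1 (mod 383).
Since 7^d ≡ 1 (mod 383), base 7 does not prove 383 composite.

1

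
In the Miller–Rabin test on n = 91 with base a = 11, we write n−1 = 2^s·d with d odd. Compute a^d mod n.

91 − 1 = 90 = 2^1 · 45, so d = 45.
11^1 ≡ 11 (mod 91)
11^2 ≡ 11^2 = 121 ≡ 30 (mod 91)
11^4 ≡ 30^2 = 900 ≡ 81 (mod 91)
11^8 ≡ 81^2 = 6561 ≡ 9 (mod 91)
11^16 ≡ 9^2 = 81 ≡ 81 (mod 91)
11^32 ≡ 81^2 = 6561 ≡ 9 (mod 91)
45 = 32 + 8 + 4 + 1 in binary powers of 2.
So 11^45 ≡ 9 · 9 · 81 · 11 ≡ 8 (mod 91).
Squaring chain: 8; never reaches −1, so base 11 is a Miller–Rabin witness that 91 is composite.

8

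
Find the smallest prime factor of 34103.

67

34103 is odd.
Digit sum 11, not divisible by 3.
Ends in 3: not divisible by 5.
7: 34103 = 7·4871 + 6
11: 34103 = 11·3100 + 3
13: 34103 = 13·2623 + 4
17: 34103 = 17·2006 + 1
19: 34103 = 19·1794 + 17
23: 34103 = 23·1482 + 17
29: 34103 = 29·1175 + 28
31: 34103 = 31·1100 + 3
37: 34103 = 37·921 + 26
41: 34103 = 41·831 + 32
43: 34103 = 43·793 + 4
47: 34103 = 47·725 + 28
53: 34103 = 53·643 + 24
59: 34103 = 59·578 + 1
61: 34103 = 61·559 + 4
67: 34103 = 67·509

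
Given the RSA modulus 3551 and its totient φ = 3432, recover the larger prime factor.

67

φ(n) = (p−1)(q−1) = n − (p+q) + 1, so p + q = 3551 − 3432 + 1 = 120.
p and q are the roots of t² − 120t + 3551 = 0.
Discriminant: 120² − 4·3551 = 14400 − 14204 = 196; √196 = 14.
q = (120 − 14)/2 = 53, p = (120 + 14)/2 = 67.
Check: 53 · 67 = 3551.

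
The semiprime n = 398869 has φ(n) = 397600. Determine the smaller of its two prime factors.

569

φ(n) = (p−1)(q−1) = n − (p+q) + 1, so p + q = 398869 − 397600 + 1 = 1270.
p and q are the roots of t² − 1270t + 398869 = 0.
Discriminant: 1270² − 4·398869 = 1612900 − 1595476 = 17424; √17424 = 132.
q = (1270 − 132)/2 = 569, p = (1270 + 132)/2 = 701.
Check: 569 · 701 = 398869.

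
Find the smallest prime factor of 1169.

1169 is odd.
Digit sum 17, not divisible by 3.
Ends in 9: not divisible by 5.
7: 1169 = 7·167

7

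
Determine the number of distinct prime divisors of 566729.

566729 = 17^2 · 1961
1961 = 37 · 53
566729 = 17^2 · 37 · 53, which has 3 distinct prime factors.

3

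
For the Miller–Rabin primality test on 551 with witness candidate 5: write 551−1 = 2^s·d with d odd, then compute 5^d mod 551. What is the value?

294

551 − 1 = 550 = 2^1 · 275, so d = 275.
5^1 ≡ 5 (mod 551)
5^2 ≡ 5^2 = 25 ≡ 25 (mod 551)
5^4 ≡ 25^2 = 625 ≡ 74 (mod 551)
5^8 ≡ 74^2 = 5476 ≡ 517 (mod 551)
5^16 ≡ 517^2 = 267289 ≡ 54 (mod 551)
5^32 ≡ 54^2 = 2916 ≡ 161 (mod 551)
5^64 ≡ 161^2 = 25921 ≡ 24 (mod 551)
5^128 ≡ 24^2 = 576 ≡ 25 (mod 551)
5^256 ≡ 25^2 = 625 ≡ 74 (mod 551)
275 = 256 + 16 + 2 + 1 in binary powers of 2.
So 5^275 ≡ 74 · 54 · 25 · 5 ≡ 294 (mod 551).
Squaring chain: 294; never reaches −1, so base 5 is a Miller–Rabin witness that 551 is composite.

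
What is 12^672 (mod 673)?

12^1 ≡ 12 (mod 673)
12^2 ≡ 12^2 = 144 ≡ 144 (mod 673)
12^4 ≡ 144^2 = 20736 ≡ 546 (mod 673)
12^8 ≡ 546^2 = 298116 ≡ 650 (mod 673)
12^16 ≡ 650^2 = 422500 ≡ 529 (mod 673)
12^32 ≡ 529^2 = 279841 ≡ 546 (mod 673)
12^64 ≡ 546^2 = 298116 ≡ 650 (mod 673)
12^128 ≡ 650^2 = 422500 ≡ 529 (mod 673)
12^256 ≡ 529^2 = 279841 ≡ 546 (mod 673)
12^512 ≡ 546^2 = 298116 ≡ 650 (mod 673)
672 = 512 + 128 + 32 in binary powers of 2.
So 12^672 ≡ 650 · 529 · 546 ≡ 1 (mod 673).
Since the result is 1, base 12 gives no evidence that 673 is composite.

1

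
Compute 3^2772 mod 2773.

3^1 ≡ 3 (mod 2773)
3^2 ≡ 3^2 = 9 ≡ 9 (mod 2773)
3^4 ≡ 9^2 = 81 ≡ 81 (mod 2773)
3^8 ≡ 81^2 = 6561 ≡ 1015 (mod 2773)
3^16 ≡ 1015^2 = 1030225 ≡ 1442 (mod 2773)
3^32 ≡ 1442^2 = 2079364 ≡ 2387 (mod 2773)
3^64 ≡ 2387^2 = 5697769 ≡ 2027 (mod 2773)
3^128 ≡ 2027^2 = 4108729 ≡ 1916 (mod 2773)
3^256 ≡ 1916^2 = 3671056 ≡ 2377 (mod 2773)
3^512 ≡ 2377^2 = 5650129 ≡ 1528 (mod 2773)
3^1024 ≡ 1528^2 = 2334784 ≡ 2691 (mod 2773)
3^2048 ≡ 2691^2 = 7241481 ≡ 1178 (mod 2773)
2772 = 2048 + 512 + 128 + 64 + 16 + 4 in binary powers of 2.
So 3^2772 ≡ 1178 · 1528 · 1916 · 2027 · 1442 · 81 ≡ 1140 (mod 2773).
Since 1140 ≠ 1, base 3 is a Fermat witness: 2773 is composite.

1140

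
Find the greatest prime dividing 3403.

83

3403 = 41 · 83
83 is prime.
So 3403 = 41 · 83; the largest prime factor is 83.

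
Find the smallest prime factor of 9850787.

89

9850787 is odd.
Digit sum 44, not divisible by 3.
Ends in 7: not divisible by 5.
7: 9850787 = 7·1407255 + 2
11: 9850787 = 11·895526 + 1
13: 9850787 = 13·757752 + 11
17: 9850787 = 17·579458 + 1
19: 9850787 = 19·518462 + 9
23: 9850787 = 23·428295 + 2
29: 9850787 = 29·339682 + 9
31: 9850787 = 31·317767 + 10
37: 9850787 = 37·266237 + 18
41: 9850787 = 41·240263 + 4
43: 9850787 = 43·229088 + 3
47: 9850787 = 47·209591 + 10
53: 9850787 = 53·185863 + 48
59: 9850787 = 59·166962 + 29
61: 9850787 = 61·161488 + 19
67: 9850787 = 67·147026 + 45
71: 9850787 = 71·138743 + 34
73: 9850787 = 73·134942 + 21
79: 9850787 = 79·124693 + 40
83: 9850787 = 83·118684 + 15
89: 9850787 = 89·110683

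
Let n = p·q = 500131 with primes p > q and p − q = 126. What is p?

Since p = q + 126, we have 500131 = q(q + 126), so q² + 126q − 500131 = 0.
Discriminant: 126² + 4·500131 = 15876 + 2000524 = 2016400; √2016400 = 1420.
q = (−126 + 1420)/2 = 647, and p = q + 126 = 773.
Check: 647 · 773 = 500131.

773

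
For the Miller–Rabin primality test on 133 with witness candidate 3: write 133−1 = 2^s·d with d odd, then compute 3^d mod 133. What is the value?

69

133 − 1 = 132 = 2^2 · 33, so d = 33.
3^1 ≡ 3 (mod 133)
3^2 ≡ 3^2 = 9 ≡ 9 (mod 133)
3^4 ≡ 9^2 = 81 ≡ 81 (mod 133)
3^8 ≡ 81^2 = 6561 ≡ 44 (mod 133)
3^16 ≡ 44^2 = 1936 ≡ 74 (mod 133)
3^32 ≡ 74^2 = 5476 ≡ 23 (mod 133)
33 = 32 + 1 in binary powers of 2.
So 3^33 ≡ 23 · 3 ≡ 69 (mod 133).
Squaring chain: 69 → 106; never reaches −1, so base 3 is a Miller–Rabin witness that 133 is composite.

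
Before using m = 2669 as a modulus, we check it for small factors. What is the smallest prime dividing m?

2669 is odd.
Digit sum 23, not divisible by 3.
Ends in 9: not divisible by 5.
7: 2669 = 7·381 + 2
11: 2669 = 11·242 + 7
13: 2669 = 13·205 + 4
17: 2669 = 17·157

17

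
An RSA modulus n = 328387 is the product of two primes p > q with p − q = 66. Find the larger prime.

607

Since p = q + 66, we have 328387 = q(q + 66), so q² + 66q − 328387 = 0.
Discriminant: 66² + 4·328387 = 4356 + 1313548 = 1317904; √1317904 = 1148.
q = (−66 + 1148)/2 = 541, and p = q + 66 = 607.
Check: 541 · 607 = 328387.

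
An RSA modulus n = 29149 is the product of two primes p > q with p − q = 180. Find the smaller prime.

103

Since p = q + 180, we have 29149 = q(q + 180), so q² + 180q − 29149 = 0.
Discriminant: 180² + 4·29149 = 32400 + 116596 = 148996; √148996 = 386.
q = (−180 + 386)/2 = 103, and p = q + 180 = 283.
Check: 103 · 283 = 29149.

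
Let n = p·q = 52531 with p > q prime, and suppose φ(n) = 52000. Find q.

φ(n) = (p−1)(q−1) = n − (p+q) + 1, so p + q = 52531 − 52000 + 1 = 532.
p and q are the roots of t² − 532t + 52531 = 0.
Discriminant: 532² − 4·52531 = 283024 − 210124 = 72900; √72900 = 270.
q = (532 − 270)/2 = 131, p = (532 + 270)/2 = 401.
Check: 131 · 401 = 52531.

131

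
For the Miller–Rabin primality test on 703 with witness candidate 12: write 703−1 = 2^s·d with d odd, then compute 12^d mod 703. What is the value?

75

703 − 1 = 702 = 2^1 · 351, so d = 351.
12^1 ≡ 12 (mod 703)
12^2 ≡ 12^2 = 144 ≡ 144 (mod 703)
12^4 ≡ 144^2 = 20736 ≡ 349 (mod 703)
12^8 ≡ 349^2 = 121801 ≡ 182 (mod 703)
12^16 ≡ 182^2 = 33124 ≡ 83 (mod 703)
12^32 ≡ 83^2 = 6889 ≡ 562 (mod 703)
12^64 ≡ 562^2 = 315844 ≡ 197 (mod 703)
12^128 ≡ 197^2 = 38809 ≡ 144 (mod 703)
12^256 ≡ 144^2 = 20736 ≡ 349 (mod 703)
351 = 256 + 64 + 16 + 8 + 4 + 2 + 1 in binary powers of 2.
So 12^351 ≡ 349 · 197 · 83 · 182 · 349 · 144 · 12 ≡ 75 (mod 703).
Squaring chain: 75; never reaches −1, so base 12 is a Miller–Rabin witness that 703 is composite.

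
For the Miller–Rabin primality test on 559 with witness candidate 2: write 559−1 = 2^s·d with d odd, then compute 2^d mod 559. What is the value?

559 − 1 = 558 = 2^1 · 279, so d = 279.
2^1 ≡ 2 (mod 559)
2^2 ≡ 2^2 = 4 ≡ 4 (mod 559)
2^4 ≡ 4^2 = 16 ≡ 16 (mod 559)
2^8 ≡ 16^2 = 256 ≡ 256 (mod 559)
2^16 ≡ 256^2 = 65536 ≡ 133 (mod 559)
2^32 ≡ 133^2 = 17689 ≡ 360 (mod 559)
2^64 ≡ 360^2 = 129600 ≡ 471 (mod 559)
2^128 ≡ 471^2 = 221841 ≡ 477 (mod 559)
2^256 ≡ 477^2 = 227529 ≡ 16 (mod 559)
279 = 256 + 16 + 4 + 2 + 1 in binary powers of 2.
So 2^279 ≡ 16 · 133 · 16 · 4 · 2 ≡ 151 (mod 559).
Squaring chain: 151; never reaches −1, so base 2 is a Miller–Rabin witness that 559 is composite.

151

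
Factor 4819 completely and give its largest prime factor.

4819 = 61 · 79
79 is prime.
So 4819 = 61 · 79; the largest prime factor is 79.

79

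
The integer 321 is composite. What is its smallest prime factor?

3

321 is odd.
Digit sum 6, divisible by 3.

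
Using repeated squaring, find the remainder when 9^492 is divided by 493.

458

9^1 ≡ 9 (mod 493)
9^2 ≡ 9^2 = 81 ≡ 81 (mod 493)
9^4 ≡ 81^2 = 6561 ≡ 152 (mod 493)
9^8 ≡ 152^2 = 23104 ≡ 426 (mod 493)
9^16 ≡ 426^2 = 181476 ≡ 52 (mod 493)
9^32 ≡ 52^2 = 2704 ≡ 239 (mod 493)
9^64 ≡ 239^2 = 57121 ≡ 426 (mod 493)
9^128 ≡ 426^2 = 181476 ≡ 52 (mod 493)
9^256 ≡ 52^2 = 2704 ≡ 239 (mod 493)
492 = 256 + 128 + 64 + 32 + 8 + 4 in binary powers of 2.
So 9^492 ≡ 239 · 52 · 426 · 239 · 426 · 152 ≡ 458 (mod 493).
Since 458 ≠ 1, base 9 is a Fermat witness: 493 is composite.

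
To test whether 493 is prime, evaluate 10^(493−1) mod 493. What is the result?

10^1 ≡ 10 (mod 493)
10^2 ≡ 10^2 = 100 ≡ 100 (mod 493)
10^4 ≡ 100^2 = 10000 ≡ 140 (mod 493)
10^8 ≡ 140^2 = 19600 ≡ 373 (mod 493)
10^16 ≡ 373^2 = 139129 ≡ 103 (mod 493)
10^32 ≡ 103^2 = 10609 ≡ 256 (mod 493)
10^64 ≡ 256^2 = 65536 ≡ 460 (mod 493)
10^128 ≡ 460^2 = 211600 ≡ 103 (mod 493)
10^256 ≡ 103^2 = 10609 ≡ 256 (mod 493)
492 = 256 + 128 + 64 + 32 + 8 + 4 in binary powers of 2.
So 10^492 ≡ 256 · 103 · 460 · 256 · 373 · 140 ≡ 132 (mod 493).
Since 132 ≠ 1, base 10 is a Fermat witness: 493 is composite.

132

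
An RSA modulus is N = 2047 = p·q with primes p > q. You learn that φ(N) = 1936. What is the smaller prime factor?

φ(n) = (p−1)(q−1) = n − (p+q) + 1, so p + q = 2047 − 1936 + 1 = 112.
p and q are the roots of t² − 112t + 2047 = 0.
Discriminant: 112² − 4·2047 = 12544 − 8188 = 4356; √4356 = 66.
q = (112 − 66)/2 = 23, p = (112 + 66)/2 = 89.
Check: 23 · 89 = 2047.

23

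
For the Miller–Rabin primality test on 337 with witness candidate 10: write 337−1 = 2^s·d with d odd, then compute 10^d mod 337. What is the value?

337 − 1 = 336 = 2^4 · 21, so d = 21.
10^1 ≡ 10 (mod 337)
10^2 ≡ 10^2 = 100 ≡ 100 (mod 337)
10^4 ≡ 100^2 = 10000 ≡ 227 (mod 337)
10^8 ≡ 227^2 = 51529 ≡ 305 (mod 337)
10^16 ≡ 305^2 = 93025 ≡ 13 (mod 337)
21 = 16 + 4 + 1 in binary powers of 2.
So 10^21 ≡ 13 · 227 · 10 ≡ 191 (mod 337).
Squaring chain: 191 → 85 → 148 → 336; reaches −1, so base 10 does not prove 337 composite.

191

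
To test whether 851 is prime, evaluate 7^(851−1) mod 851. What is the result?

255

7^1 ≡ 7 (mod 851)
7^2 ≡ 7^2 = 49 ≡ 49 (mod 851)
7^4 ≡ 49^2 = 2401 ≡ 699 (mod 851)
7^8 ≡ 699^2 = 488601 ≡ 127 (mod 851)
7^16 ≡ 127^2 = 16129 ≡ 811 (mod 851)
7^32 ≡ 811^2 = 657721 ≡ 749 (mod 851)
7^64 ≡ 749^2 = 561001 ≡ 192 (mod 851)
7^128 ≡ 192^2 = 36864 ≡ 271 (mod 851)
7^256 ≡ 271^2 = 73441 ≡ 255 (mod 851)
7^512 ≡ 255^2 = 65025 ≡ 349 (mod 851)
850 = 512 + 256 + 64 + 16 + 2 in binary powers of 2.
So 7^850 ≡ 349 · 255 · 192 · 811 · 49 ≡ 255 (mod 851).
Since 255 ≠ 1, base 7 is a Fermat witness: 851 is composite.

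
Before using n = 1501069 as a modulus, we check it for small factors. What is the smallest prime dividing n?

29

1501069 is odd.
Digit sum 22, not divisible by 3.
Ends in 9: not divisible by 5.
7: 1501069 = 7·214438 + 3
11: 1501069 = 11·136460 + 9
13: 1501069 = 13·115466 + 11
17: 1501069 = 17·88298 + 3
19: 1501069 = 19·79003 + 12
23: 1501069 = 23·65263 + 20
29: 1501069 = 29·51761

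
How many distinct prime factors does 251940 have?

6

251940 = 2^2 · 62985
62985 = 3 · 20995
20995 = 5 · 4199
4199 = 13 · 323
323 = 17 · 19
251940 = 2^2 · 3 · 5 · 13 · 17 · 19, which has 6 distinct prime factors.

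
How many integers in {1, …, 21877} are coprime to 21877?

21580

Factor: 21877 = 131 · 167.
φ(21877) = (131−1) · (167−1) = 130 · 166 = 21580.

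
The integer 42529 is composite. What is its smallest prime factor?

71

42529 is odd.
Digit sum 22, not divisible by 3.
Ends in 9: not divisible by 5.
7: 42529 = 7·6075 + 4
11: 42529 = 11·3866 + 3
13: 42529 = 13·3271 + 6
17: 42529 = 17·2501 + 12
19: 42529 = 19·2238 + 7
23: 42529 = 23·1849 + 2
29: 42529 = 29·1466 + 15
31: 42529 = 31·1371 + 28
37: 42529 = 37·1149 + 16
41: 42529 = 41·1037 + 12
43: 42529 = 43·989 + 2
47: 42529 = 47·904 + 41
53: 42529 = 53·802 + 23
59: 42529 = 59·720 + 49
61: 42529 = 61·697 + 12
67: 42529 = 67·634 + 51
71: 42529 = 71·599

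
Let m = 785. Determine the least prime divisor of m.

785 is odd.
Digit sum 20, not divisible by 3.
Ends in 5: divisible by 5.

5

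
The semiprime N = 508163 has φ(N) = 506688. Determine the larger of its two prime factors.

φ(n) = (p−1)(q−1) = n − (p+q) + 1, so p + q = 508163 − 506688 + 1 = 1476.
p and q are the roots of t² − 1476t + 508163 = 0.
Discriminant: 1476² − 4·508163 = 2178576 − 2032652 = 145924; √145924 = 382.
q = (1476 − 382)/2 = 547, p = (1476 + 382)/2 = 929.
Check: 547 · 929 = 508163.

929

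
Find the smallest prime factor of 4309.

4309 is odd.
Digit sum 16, not divisible by 3.
Ends in 9: not divisible by 5.
7: 4309 = 7·615 + 4
11: 4309 = 11·391 + 8
13: 4309 = 13·331 + 6
17: 4309 = 17·253 + 8
19: 4309 = 19·226 + 15
23: 4309 = 23·187 + 8
29: 4309 = 29·148 + 17
31: 4309 = 31·139

31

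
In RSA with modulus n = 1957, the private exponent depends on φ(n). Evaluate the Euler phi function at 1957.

1836

Factor: 1957 = 19 · 103.
φ(1957) = (19−1) · (103−1) = 18 · 102 = 1836.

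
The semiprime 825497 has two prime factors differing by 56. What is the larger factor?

Since p = q + 56, we have 825497 = q(q + 56), so q² + 56q − 825497 = 0.
Discriminant: 56² + 4·825497 = 3136 + 3301988 = 3305124; √3305124 = 1818.
q = (−56 + 1818)/2 = 881, and p = q + 56 = 937.
Check: 881 · 937 = 825497.

937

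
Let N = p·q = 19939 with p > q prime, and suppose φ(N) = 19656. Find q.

127

φ(n) = (p−1)(q−1) = n − (p+q) + 1, so p + q = 19939 − 19656 + 1 = 284.
p and q are the roots of t² − 284t + 19939 = 0.
Discriminant: 284² − 4·19939 = 80656 − 79756 = 900; √900 = 30.
q = (284 − 30)/2 = 127, p = (284 + 30)/2 = 157.
Check: 127 · 157 = 19939.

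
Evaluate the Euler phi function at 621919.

Factor: 621919 = 59 · 83 · 127.
φ(621919) = (59−1) · (83−1) · (127−1) = 58 · 82 · 126 = 599256.

599256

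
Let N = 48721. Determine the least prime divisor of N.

48721 is odd.
Digit sum 22, not divisible by 3.
Ends in 1: not divisible by 5.
7: 48721 = 7·6960 + 1
11: 48721 = 11·4429 + 2
13: 48721 = 13·3747 + 10
17: 48721 = 17·2865 + 16
19: 48721 = 19·2564 + 5
23: 48721 = 23·2118 + 7
29: 48721 = 29·1680 + 1
31: 48721 = 31·1571 + 20
37: 48721 = 37·1316 + 29
41: 48721 = 41·1188 + 13
43: 48721 = 43·1133 + 2
47: 48721 = 47·1036 + 29
53: 48721 = 53·919 + 14
59: 48721 = 59·825 + 46
61: 48721 = 61·798 + 43
67: 48721 = 67·727 + 12
71: 48721 = 71·686 + 15
73: 48721 = 73·667 + 30
79: 48721 = 79·616 + 57
83: 48721 = 83·587

83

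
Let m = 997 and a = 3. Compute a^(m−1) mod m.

1

3^1 ≡ 3 (mod 997)
3^2 ≡ 3^2 = 9 ≡ 9 (mod 997)
3^4 ≡ 9^2 = 81 ≡ 81 (mod 997)
3^8 ≡ 81^2 = 6561 ≡ 579 (mod 997)
3^16 ≡ 579^2 = 335241 ≡ 249 (mod 997)
3^32 ≡ 249^2 = 62001 ≡ 187 (mod 997)
3^64 ≡ 187^2 = 34969 ≡ 74 (mod 997)
3^128 ≡ 74^2 = 5476 ≡ 491 (mod 997)
3^256 ≡ 491^2 = 241081 ≡ 804 (mod 997)
3^512 ≡ 804^2 = 646416 ≡ 360 (mod 997)
996 = 512 + 256 + 128 + 64 + 32 + 4 in binary powers of 2.
So 3^996 ≡ 360 · 804 · 491 · 74 · 187 · 81 ≡ 1 (mod 997).
Since the result is 1, base 3 gives no evidence that 997 is composite.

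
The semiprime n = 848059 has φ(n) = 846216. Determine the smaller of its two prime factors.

φ(n) = (p−1)(q−1) = n − (p+q) + 1, so p + q = 848059 − 846216 + 1 = 1844.
p and q are the roots of t² − 1844t + 848059 = 0.
Discriminant: 1844² − 4·848059 = 3400336 − 3392236 = 8100; √8100 = 90.
q = (1844 − 90)/2 = 877, p = (1844 + 90)/2 = 967.
Check: 877 · 967 = 848059.

877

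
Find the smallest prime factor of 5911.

5911 is odd.
Digit sum 16, not divisible by 3.
Ends in 1: not divisible by 5.
7: 5911 = 7·844 + 3
11: 5911 = 11·537 + 4
13: 5911 = 13·454 + 9
17: 5911 = 17·347 + 12
19: 5911 = 19·311 + 2
23: 5911 = 23·257

23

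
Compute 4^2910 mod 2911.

4^1 ≡ 4 (mod 2911)
4^2 ≡ 4^2 = 16 ≡ 16 (mod 2911)
4^4 ≡ 16^2 = 256 ≡ 256 (mod 2911)
4^8 ≡ 256^2 = 65536 ≡ 1494 (mod 2911)
4^16 ≡ 1494^2 = 2232036 ≡ 2210 (mod 2911)
4^32 ≡ 2210^2 = 4884100 ≡ 2353 (mod 2911)
4^64 ≡ 2353^2 = 5536609 ≡ 2798 (mod 2911)
4^128 ≡ 2798^2 = 7828804 ≡ 1125 (mod 2911)
4^256 ≡ 1125^2 = 1265625 ≡ 2251 (mod 2911)
4^512 ≡ 2251^2 = 5067001 ≡ 1861 (mod 2911)
4^1024 ≡ 1861^2 = 3463321 ≡ 2142 (mod 2911)
4^2048 ≡ 2142^2 = 4588164 ≡ 428 (mod 2911)
2910 = 2048 + 512 + 256 + 64 + 16 + 8 + 4 + 2 in binary powers of 2.
So 4^2910 ≡ 428 · 1861 · 2251 · 2798 · 2210 · 1494 · 256 · 16 ≡ 1805 (mod 2911).
Since 1805 ≠ 1, base 4 is a Fermat witness: 2911 is composite.

1805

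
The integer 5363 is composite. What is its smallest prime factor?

31

5363 is odd.
Digit sum 17, not divisible by 3.
Ends in 3: not divisible by 5.
7: 5363 = 7·766 + 1
11: 5363 = 11·487 + 6
13: 5363 = 13·412 + 7
17: 5363 = 17·315 + 8
19: 5363 = 19·282 + 5
23: 5363 = 23·233 + 4
29: 5363 = 29·184 + 27
31: 5363 = 31·173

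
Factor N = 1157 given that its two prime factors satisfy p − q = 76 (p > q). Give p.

89

Since p = q + 76, we have 1157 = q(q + 76), so q² + 76q − 1157 = 0.
Discriminant: 76² + 4·1157 = 5776 + 4628 = 10404; √10404 = 102.
q = (−76 + 102)/2 = 13, and p = q + 76 = 89.
Check: 13 · 89 = 1157.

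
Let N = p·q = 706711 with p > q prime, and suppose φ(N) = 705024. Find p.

φ(n) = (p−1)(q−1) = n − (p+q) + 1, so p + q = 706711 − 705024 + 1 = 1688.
p and q are the roots of t² − 1688t + 706711 = 0.
Discriminant: 1688² − 4·706711 = 2849344 − 2826844 = 22500; √22500 = 150.
q = (1688 − 150)/2 = 769, p = (1688 + 150)/2 = 919.
Check: 769 · 919 = 706711.

919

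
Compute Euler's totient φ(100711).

90720

Factor: 100711 = 13 · 61 · 127.
φ(100711) = (13−1) · (61−1) · (127−1) = 12 · 60 · 126 = 90720.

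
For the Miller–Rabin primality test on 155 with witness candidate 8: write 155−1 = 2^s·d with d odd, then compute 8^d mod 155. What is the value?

33

155 − 1 = 154 = 2^1 · 77, so d = 77.
8^1 ≡ 8 (mod 155)
8^2 ≡ 8^2 = 64 ≡ 64 (mod 155)
8^4 ≡ 64^2 = 4096 ≡ 66 (mod 155)
8^8 ≡ 66^2 = 4356 ≡ 16 (mod 155)
8^16 ≡ 16^2 = 256 ≡ 101 (mod 155)
8^32 ≡ 101^2 = 10201 ≡ 126 (mod 155)
8^64 ≡ 126^2 = 15876 ≡ 66 (mod 155)
77 = 64 + 8 + 4 + 1 in binary powers of 2.
So 8^77 ≡ 66 · 16 · 66 · 8 ≡ 33 (mod 155).
Squaring chain: 33; never reaches −1, so base 8 is a Miller–Rabin witness that 155 is composite.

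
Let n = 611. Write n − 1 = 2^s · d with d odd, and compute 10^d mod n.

611 − 1 = 610 = 2^1 · 305, so d = 305.
10^1 ≡ 10 (mod 611)
10^2 ≡ 10^2 = 100 ≡ 100 (mod 611)
10^4 ≡ 100^2 = 10000 ≡ 224 (mod 611)
10^8 ≡ 224^2 = 50176 ≡ 74 (mod 611)
10^16 ≡ 74^2 = 5476 ≡ 588 (mod 611)
10^32 ≡ 588^2 = 345744 ≡ 529 (mod 611)
10^64 ≡ 529^2 = 279841 ≡ 3 (mod 611)
10^128 ≡ 3^2 = 9 ≡ 9 (mod 611)
10^256 ≡ 9^2 = 81 ≡ 81 (mod 611)
305 = 256 + 32 + 16 + 1 in binary powers of 2.
So 10^305 ≡ 81 · 529 · 588 · 10 ≡ 160 (mod 611).
Squaring chain: 160; never reaches −1, so base 10 is a Miller–Rabin witness that 611 is composite.

160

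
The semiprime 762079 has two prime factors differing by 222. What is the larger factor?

Since p = q + 222, we have 762079 = q(q + 222), so q² + 222q − 762079 = 0.
Discriminant: 222² + 4·762079 = 49284 + 3048316 = 3097600; √3097600 = 1760.
q = (−222 + 1760)/2 = 769, and p = q + 222 = 991.
Check: 769 · 991 = 762079.

991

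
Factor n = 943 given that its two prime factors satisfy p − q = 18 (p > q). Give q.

Since p = q + 18, we have 943 = q(q + 18), so q² + 18q − 943 = 0.
Discriminant: 18² + 4·943 = 324 + 3772 = 4096; √4096 = 64.
q = (−18 + 64)/2 = 23, and p = q + 18 = 41.
Check: 23 · 41 = 943.

23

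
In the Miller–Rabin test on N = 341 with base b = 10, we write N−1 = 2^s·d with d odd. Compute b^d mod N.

341 − 1 = 340 = 2^2 · 85, so d = 85.
10^1 ≡ 10 (mod 341)
10^2 ≡ 10^2 = 100 ≡ 100 (mod 341)
10^4 ≡ 100^2 = 10000 ≡ 111 (mod 341)
10^8 ≡ 111^2 = 12321 ≡ 45 (mod 341)
10^16 ≡ 45^2 = 2025 ≡ 320 (mod 341)
10^32 ≡ 320^2 = 102400 ≡ 100 (mod 341)
10^64 ≡ 100^2 = 10000 ≡ 111 (mod 341)
85 = 64 + 16 + 4 + 1 in binary powers of 2.
So 10^85 ≡ 111 · 320 · 111 · 10 ≡ 98 (mod 341).
Squaring chain: 98 → 56; never reaches −1, so base 10 is a Miller–Rabin witness that 341 is composite.

98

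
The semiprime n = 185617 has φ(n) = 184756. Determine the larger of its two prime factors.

443

φ(n) = (p−1)(q−1) = n − (p+q) + 1, so p + q = 185617 − 184756 + 1 = 862.
p and q are the roots of t² − 862t + 185617 = 0.
Discriminant: 862² − 4·185617 = 743044 − 742468 = 576; √576 = 24.
q = (862 − 24)/2 = 419, p = (862 + 24)/2 = 443.
Check: 419 · 443 = 185617.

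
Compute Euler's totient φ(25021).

24700

Factor: 25021 = 131 · 191.
φ(25021) = (131−1) · (191−1) = 130 · 190 = 24700.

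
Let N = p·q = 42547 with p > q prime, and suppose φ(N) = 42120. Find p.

φ(n) = (p−1)(q−1) = n − (p+q) + 1, so p + q = 42547 − 42120 + 1 = 428.
p and q are the roots of t² − 428t + 42547 = 0.
Discriminant: 428² − 4·42547 = 183184 − 170188 = 12996; √12996 = 114.
q = (428 − 114)/2 = 157, p = (428 + 114)/2 = 271.
Check: 157 · 271 = 42547.

271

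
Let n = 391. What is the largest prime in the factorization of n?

23

391 = 17 · 23
23 is prime.
So 391 = 17 · 23; the largest prime factor is 23.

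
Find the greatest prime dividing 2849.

2849 = 7 · 407
407 = 11 · 37
37 is prime.
So 2849 = 7 · 11 · 37; the largest prime factor is 37.

37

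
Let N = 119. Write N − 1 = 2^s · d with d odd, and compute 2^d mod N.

25

119 − 1 = 118 = 2^1 · 59, so d = 59.
2^1 ≡ 2 (mod 119)
2^2 ≡ 2^2 = 4 ≡ 4 (mod 119)
2^4 ≡ 4^2 = 16 ≡ 16 (mod 119)
2^8 ≡ 16^2 = 256 ≡ 18 (mod 119)
2^16 ≡ 18^2 = 324 ≡ 86 (mod 119)
2^32 ≡ 86^2 = 7396 ≡ 18 (mod 119)
59 = 32 + 16 + 8 + 2 + 1 in binary powers of 2.
So 2^59 ≡ 18 · 86 · 18 · 4 · 2 ≡ 25 (mod 119).
Squaring chain: 25; never reaches −1, so base 2 is a Miller–Rabin witness that 119 is composite.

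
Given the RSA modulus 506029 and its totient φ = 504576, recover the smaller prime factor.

φ(n) = (p−1)(q−1) = n − (p+q) + 1, so p + q = 506029 − 504576 + 1 = 1454.
p and q are the roots of t² − 1454t + 506029 = 0.
Discriminant: 1454² − 4·506029 = 2114116 − 2024116 = 90000; √90000 = 300.
q = (1454 − 300)/2 = 577, p = (1454 + 300)/2 = 877.
Check: 577 · 877 = 506029.

577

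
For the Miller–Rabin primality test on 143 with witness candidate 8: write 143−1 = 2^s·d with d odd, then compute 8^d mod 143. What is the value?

143 − 1 = 142 = 2^1 · 71, so d = 71.
8^1 ≡ 8 (mod 143)
8^2 ≡ 8^2 = 64 ≡ 64 (mod 143)
8^4 ≡ 64^2 = 4096 ≡ 92 (mod 143)
8^8 ≡ 92^2 = 8464 ≡ 27 (mod 143)
8^16 ≡ 27^2 = 729 ≡ 14 (mod 143)
8^32 ≡ 14^2 = 196 ≡ 53 (mod 143)
8^64 ≡ 53^2 = 2809 ≡ 92 (mod 143)
71 = 64 + 4 + 2 + 1 in binary powers of 2.
So 8^71 ≡ 92 · 92 · 64 · 8 ≡ 96 (mod 143).
Squaring chain: 96; never reaches −1, so base 8 is a Miller–Rabin witness that 143 is composite.

96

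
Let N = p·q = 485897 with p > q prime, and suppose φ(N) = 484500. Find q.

φ(n) = (p−1)(q−1) = n − (p+q) + 1, so p + q = 485897 − 484500 + 1 = 1398.
p and q are the roots of t² − 1398t + 485897 = 0.
Discriminant: 1398² − 4·485897 = 1954404 − 1943588 = 10816; √10816 = 104.
q = (1398 − 104)/2 = 647, p = (1398 + 104)/2 = 751.
Check: 647 · 751 = 485897.

647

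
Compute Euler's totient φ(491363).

471744

Factor: 491363 = 53 · 73 · 127.
φ(491363) = (53−1) · (73−1) · (127−1) = 52 · 72 · 126 = 471744.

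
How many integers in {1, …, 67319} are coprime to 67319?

56376

Factor: 67319 = 7 · 59 · 163.
φ(67319) = (7−1) · (59−1) · (163−1) = 6 · 58 · 162 = 56376.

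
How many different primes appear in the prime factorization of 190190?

6

190190 = 2 · 95095
95095 = 5 · 19019
19019 = 7 · 2717
2717 = 11 · 247
247 = 13 · 19
190190 = 2 · 5 · 7 · 11 · 13 · 19, which has 6 distinct prime factors.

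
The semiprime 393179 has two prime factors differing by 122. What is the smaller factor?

Since p = q + 122, we have 393179 = q(q + 122), so q² + 122q − 393179 = 0.
Discriminant: 122² + 4·393179 = 14884 + 1572716 = 1587600; √1587600 = 1260.
q = (−122 + 1260)/2 = 569, and p = q + 122 = 691.
Check: 569 · 691 = 393179.

569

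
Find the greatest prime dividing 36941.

53

36941 = 17 · 2173
2173 = 41 · 53
53 is prime.
So 36941 = 17 · 41 · 53; the largest prime factor is 53.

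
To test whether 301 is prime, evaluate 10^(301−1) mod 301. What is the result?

78

10^1 ≡ 10 (mod 301)
10^2 ≡ 10^2 = 100 ≡ 100 (mod 301)
10^4 ≡ 100^2 = 10000 ≡ 67 (mod 301)
10^8 ≡ 67^2 = 4489 ≡ 275 (mod 301)
10^16 ≡ 275^2 = 75625 ≡ 74 (mod 301)
10^32 ≡ 74^2 = 5476 ≡ 58 (mod 301)
10^64 ≡ 58^2 = 3364 ≡ 53 (mod 301)
10^128 ≡ 53^2 = 2809 ≡ 100 (mod 301)
10^256 ≡ 100^2 = 10000 ≡ 67 (mod 301)
300 = 256 + 32 + 8 + 4 in binary powers of 2.
So 10^300 ≡ 67 · 58 · 275 · 67 ≡ 78 (mod 301).
Since 78 ≠ 1, base 10 is a Fermat witness: 301 is composite.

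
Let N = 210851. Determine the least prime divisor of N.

17

210851 is odd.
Digit sum 17, not divisible by 3.
Ends in 1: not divisible by 5.
7: 210851 = 7·30121 + 4
11: 210851 = 11·19168 + 3
13: 210851 = 13·16219 + 4
17: 210851 = 17·12403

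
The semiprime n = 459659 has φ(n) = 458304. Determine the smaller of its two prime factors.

673

φ(n) = (p−1)(q−1) = n − (p+q) + 1, so p + q = 459659 − 458304 + 1 = 1356.
p and q are the roots of t² − 1356t + 459659 = 0.
Discriminant: 1356² − 4·459659 = 1838736 − 1838636 = 100; √100 = 10.
q = (1356 − 10)/2 = 673, p = (1356 + 10)/2 = 683.
Check: 673 · 683 = 459659.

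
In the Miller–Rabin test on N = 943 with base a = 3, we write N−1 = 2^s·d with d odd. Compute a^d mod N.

943 − 1 = 942 = 2^1 · 471, so d = 471.
3^1 ≡ 3 (mod 943)
3^2 ≡ 3^2 = 9 ≡ 9 (mod 943)
3^4 ≡ 9^2 = 81 ≡ 81 (mod 943)
3^8 ≡ 81^2 = 6561 ≡ 903 (mod 943)
3^16 ≡ 903^2 = 815409 ≡ 657 (mod 943)
3^32 ≡ 657^2 = 431649 ≡ 698 (mod 943)
3^64 ≡ 698^2 = 487204 ≡ 616 (mod 943)
3^128 ≡ 616^2 = 379456 ≡ 370 (mod 943)
3^256 ≡ 370^2 = 136900 ≡ 165 (mod 943)
471 = 256 + 128 + 64 + 16 + 4 + 2 + 1 in binary powers of 2.
So 3^471 ≡ 165 · 370 · 616 · 657 · 81 · 9 · 3 ≡ 547 (mod 943).
Squaring chain: 547; never reaches −1, so base 3 is a Miller–Rabin witness that 943 is composite.

547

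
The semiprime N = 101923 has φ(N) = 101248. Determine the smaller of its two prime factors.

227

φ(n) = (p−1)(q−1) = n − (p+q) + 1, so p + q = 101923 − 101248 + 1 = 676.
p and q are the roots of t² − 676t + 101923 = 0.
Discriminant: 676² − 4·101923 = 456976 − 407692 = 49284; √49284 = 222.
q = (676 − 222)/2 = 227, p = (676 + 222)/2 = 449.
Check: 227 · 449 = 101923.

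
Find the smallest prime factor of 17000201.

59

17000201 is odd.
Digit sum 11, not divisible by 3.
Ends in 1: not divisible by 5.
7: 17000201 = 7·2428600 + 1
11: 17000201 = 11·1545472 + 9
13: 17000201 = 13·1307707 + 10
17: 17000201 = 17·1000011 + 14
19: 17000201 = 19·894747 + 8
23: 17000201 = 23·739139 + 4
29: 17000201 = 29·586213 + 24
31: 17000201 = 31·548393 + 18
37: 17000201 = 37·459464 + 33
41: 17000201 = 41·414639 + 2
43: 17000201 = 43·395353 + 22
47: 17000201 = 47·361706 + 19
53: 17000201 = 53·320758 + 27
59: 17000201 = 59·288139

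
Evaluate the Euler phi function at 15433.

Factor: 15433 = 11 · 23 · 61.
φ(15433) = (11−1) · (23−1) · (61−1) = 10 · 22 · 60 = 13200.

13200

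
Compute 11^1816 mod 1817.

11^1 ≡ 11 (mod 1817)
11^2 ≡ 11^2 = 121 ≡ 121 (mod 1817)
11^4 ≡ 121^2 = 14641 ≡ 105 (mod 1817)
11^8 ≡ 105^2 = 11025 ≡ 123 (mod 1817)
11^16 ≡ 123^2 = 15129 ≡ 593 (mod 1817)
11^32 ≡ 593^2 = 351649 ≡ 968 (mod 1817)
11^64 ≡ 968^2 = 937024 ≡ 1269 (mod 1817)
11^128 ≡ 1269^2 = 1610361 ≡ 499 (mod 1817)
11^256 ≡ 499^2 = 249001 ≡ 72 (mod 1817)
11^512 ≡ 72^2 = 5184 ≡ 1550 (mod 1817)
11^1024 ≡ 1550^2 = 2402500 ≡ 426 (mod 1817)
1816 = 1024 + 512 + 256 + 16 + 8 in binary powers of 2.
So 11^1816 ≡ 426 · 1550 · 72 · 593 · 123 ≡ 1415 (mod 1817).
Since 1415 ≠ 1, base 11 is a Fermat witness: 1817 is composite.

1415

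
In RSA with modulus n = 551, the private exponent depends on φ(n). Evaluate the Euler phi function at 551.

Factor: 551 = 19 · 29.
φ(551) = (19−1) · (29−1) = 18 · 28 = 504.

504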